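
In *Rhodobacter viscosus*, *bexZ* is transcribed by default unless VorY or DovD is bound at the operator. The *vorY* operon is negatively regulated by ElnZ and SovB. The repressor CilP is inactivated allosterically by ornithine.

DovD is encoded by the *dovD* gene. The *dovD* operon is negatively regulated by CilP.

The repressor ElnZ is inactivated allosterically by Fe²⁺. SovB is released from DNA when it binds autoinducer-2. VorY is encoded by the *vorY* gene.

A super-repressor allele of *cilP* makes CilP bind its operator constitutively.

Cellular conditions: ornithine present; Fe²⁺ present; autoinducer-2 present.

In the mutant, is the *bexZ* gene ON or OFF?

OFF

Fe²⁺ is present, so ElnZ is inactive.
Autoinducer-2 is present, so SovB is inactive.
With no repressor bound, *vorY* is transcribed.
So VorY is produced and active.
CilP is constitutively active in this strain.
With repressor CilP bound, *dovD* is not transcribed.
So DovD is not produced.
With repressor VorY bound, *bexZ* is not transcribed.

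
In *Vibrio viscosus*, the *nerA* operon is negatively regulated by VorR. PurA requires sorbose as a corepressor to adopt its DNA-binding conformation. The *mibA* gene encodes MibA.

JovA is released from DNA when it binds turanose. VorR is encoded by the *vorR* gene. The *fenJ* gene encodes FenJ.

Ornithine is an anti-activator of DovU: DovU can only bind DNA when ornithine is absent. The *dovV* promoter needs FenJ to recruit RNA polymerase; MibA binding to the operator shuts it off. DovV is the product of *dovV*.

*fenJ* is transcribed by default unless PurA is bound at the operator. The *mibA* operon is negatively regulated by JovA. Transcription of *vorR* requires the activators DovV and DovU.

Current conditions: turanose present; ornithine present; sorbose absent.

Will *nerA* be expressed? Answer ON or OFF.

Sorbose is absent, so PurA is inactive.
With no repressor bound, *fenJ* is transcribed.
So FenJ is produced and active.
Turanose is present, so JovA is inactive.
With no repressor bound, *mibA* is transcribed.
So MibA is produced and active.
With repressor MibA bound, *dovV* is not transcribed.
So DovV is not produced.
Ornithine is present, so DovU is inactive.
Required activator DovV is absent, so *vorR* is not transcribed.
So VorR is not produced.
With no repressor bound, *nerA* is transcribed.

ON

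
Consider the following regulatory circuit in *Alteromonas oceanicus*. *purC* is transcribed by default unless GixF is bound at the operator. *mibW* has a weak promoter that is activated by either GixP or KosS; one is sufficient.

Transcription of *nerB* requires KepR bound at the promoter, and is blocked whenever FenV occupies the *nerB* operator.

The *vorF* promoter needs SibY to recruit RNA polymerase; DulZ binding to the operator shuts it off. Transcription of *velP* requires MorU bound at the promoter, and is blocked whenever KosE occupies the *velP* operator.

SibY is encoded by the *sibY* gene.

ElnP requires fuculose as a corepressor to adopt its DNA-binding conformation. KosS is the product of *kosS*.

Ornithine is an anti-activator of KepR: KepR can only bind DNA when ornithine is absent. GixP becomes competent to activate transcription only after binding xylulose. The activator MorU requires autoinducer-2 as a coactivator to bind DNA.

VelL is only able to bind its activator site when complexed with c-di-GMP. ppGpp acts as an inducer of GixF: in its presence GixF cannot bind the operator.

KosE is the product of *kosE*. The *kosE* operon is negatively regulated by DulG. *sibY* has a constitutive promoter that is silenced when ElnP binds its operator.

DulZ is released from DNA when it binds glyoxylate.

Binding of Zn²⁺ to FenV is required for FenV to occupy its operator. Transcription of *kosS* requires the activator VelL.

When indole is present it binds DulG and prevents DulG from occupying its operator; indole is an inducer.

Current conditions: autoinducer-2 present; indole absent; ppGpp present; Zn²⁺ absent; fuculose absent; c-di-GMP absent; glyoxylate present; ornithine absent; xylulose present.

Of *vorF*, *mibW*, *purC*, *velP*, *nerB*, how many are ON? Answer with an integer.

5

Fuculose is absent, so ElnP is inactive.
With no repressor bound, *sibY* is transcribed.
So SibY is produced and active.
Glyoxylate is present, so DulZ is inactive.
No repressor is bound and SibY is active, so *vorF* is transcribed.
→ *vorF* is ON.
Xylulose is present, so GixP is active.
c-di-GMP is absent, so VelL is inactive.
Required activator VelL is absent, so *kosS* is not transcribed.
So KosS is not produced.
Activator GixP is present, so *mibW* is transcribed.
→ *mibW* is ON.
ppGpp is present, so GixF is inactive.
With no repressor bound, *purC* is transcribed.
→ *purC* is ON.
Indole is absent, so DulG is active.
With repressor DulG bound, *kosE* is not transcribed.
So KosE is not produced.
Autoinducer-2 is present, so MorU is active.
No repressor is bound and MorU is active, so *velP* is transcribed.
→ *velP* is ON.
Ornithine is absent, so KepR is active.
Zn²⁺ is absent, so FenV is inactive.
No repressor is bound and KepR is active, so *nerB* is transcribed.
→ *nerB* is ON.
5 of the 5 genes are transcribed.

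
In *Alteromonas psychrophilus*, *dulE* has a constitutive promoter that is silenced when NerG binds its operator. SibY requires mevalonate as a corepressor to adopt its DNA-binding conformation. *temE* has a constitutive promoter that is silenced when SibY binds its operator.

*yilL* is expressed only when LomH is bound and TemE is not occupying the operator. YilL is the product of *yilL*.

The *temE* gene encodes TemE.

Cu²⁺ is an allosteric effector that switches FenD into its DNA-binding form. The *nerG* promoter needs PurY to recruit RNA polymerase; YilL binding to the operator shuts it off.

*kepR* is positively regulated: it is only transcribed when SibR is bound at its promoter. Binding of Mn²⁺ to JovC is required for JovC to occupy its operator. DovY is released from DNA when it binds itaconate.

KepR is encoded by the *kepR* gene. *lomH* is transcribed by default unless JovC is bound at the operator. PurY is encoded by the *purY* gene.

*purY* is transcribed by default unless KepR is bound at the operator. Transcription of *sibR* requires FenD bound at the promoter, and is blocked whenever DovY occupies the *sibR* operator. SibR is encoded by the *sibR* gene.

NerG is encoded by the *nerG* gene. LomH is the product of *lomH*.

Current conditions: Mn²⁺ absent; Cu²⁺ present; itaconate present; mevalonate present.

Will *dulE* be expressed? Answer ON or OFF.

ON

Itaconate is present, so DovY is inactive.
Cu²⁺ is present, so FenD is active.
No repressor is bound and FenD is active, so *sibR* is transcribed.
So SibR is produced and active.
No repressor is bound and SibR is active, so *kepR* is transcribed.
So KepR is produced and active.
With repressor KepR bound, *purY* is not transcribed.
So PurY is not produced.
Mevalonate is present, so SibY is active.
With repressor SibY bound, *temE* is not transcribed.
So TemE is not produced.
Mn²⁺ is absent, so JovC is inactive.
With no repressor bound, *lomH* is transcribed.
So LomH is produced and active.
No repressor is bound and LomH is active, so *yilL* is transcribed.
So YilL is produced and active.
With repressor YilL bound, *nerG* is not transcribed.
So NerG is not produced.
With no repressor bound, *dulE* is transcribed.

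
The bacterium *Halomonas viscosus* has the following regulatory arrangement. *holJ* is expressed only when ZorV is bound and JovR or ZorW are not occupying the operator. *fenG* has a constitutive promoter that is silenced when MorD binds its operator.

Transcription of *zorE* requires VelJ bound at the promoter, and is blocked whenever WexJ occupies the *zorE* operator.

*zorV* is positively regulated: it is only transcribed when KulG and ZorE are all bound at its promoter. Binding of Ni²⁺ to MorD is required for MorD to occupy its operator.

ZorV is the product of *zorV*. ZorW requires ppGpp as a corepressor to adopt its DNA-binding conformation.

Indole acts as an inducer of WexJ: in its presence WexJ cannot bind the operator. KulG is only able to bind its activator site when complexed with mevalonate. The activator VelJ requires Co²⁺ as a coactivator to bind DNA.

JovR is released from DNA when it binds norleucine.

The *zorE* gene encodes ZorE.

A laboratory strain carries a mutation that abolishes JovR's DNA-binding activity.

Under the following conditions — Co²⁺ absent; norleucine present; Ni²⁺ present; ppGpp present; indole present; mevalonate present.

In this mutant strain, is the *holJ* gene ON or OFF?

Mevalonate is present, so KulG is active.
Co²⁺ is absent, so VelJ is inactive.
Indole is present, so WexJ is inactive.
Required activator VelJ is absent, so *zorE* is not transcribed.
So ZorE is not produced.
Required activator ZorE is absent, so *zorV* is not transcribed.
So ZorV is not produced.
JovR is non-functional in this strain, so it has no effect.
ppGpp is present, so ZorW is active.
With repressor ZorW bound, *holJ* is not transcribed.

OFF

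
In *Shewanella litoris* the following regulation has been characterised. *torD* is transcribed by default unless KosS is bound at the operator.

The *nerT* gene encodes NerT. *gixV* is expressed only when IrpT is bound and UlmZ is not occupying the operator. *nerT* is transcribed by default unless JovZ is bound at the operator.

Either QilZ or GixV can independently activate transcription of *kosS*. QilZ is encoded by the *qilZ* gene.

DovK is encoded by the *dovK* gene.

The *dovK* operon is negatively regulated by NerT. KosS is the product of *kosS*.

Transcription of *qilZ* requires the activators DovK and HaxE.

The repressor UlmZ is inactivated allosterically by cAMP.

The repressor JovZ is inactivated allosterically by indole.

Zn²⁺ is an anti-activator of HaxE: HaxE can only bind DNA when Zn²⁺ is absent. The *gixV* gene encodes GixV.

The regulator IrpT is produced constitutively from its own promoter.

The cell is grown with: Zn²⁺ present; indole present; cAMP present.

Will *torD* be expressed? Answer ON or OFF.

Indole is present, so JovZ is inactive.
With no repressor bound, *nerT* is transcribed.
So NerT is produced and active.
With repressor NerT bound, *dovK* is not transcribed.
So DovK is not produced.
Zn²⁺ is present, so HaxE is inactive.
Required activator DovK is absent, so *qilZ* is not transcribed.
So QilZ is not produced.
IrpT is produced constitutively and is active.
cAMP is present, so UlmZ is inactive.
No repressor is bound and IrpT is active, so *gixV* is transcribed.
So GixV is produced and active.
Activator GixV is present, so *kosS* is transcribed.
So KosS is produced and active.
With repressor KosS bound, *torD* is not transcribed.

OFF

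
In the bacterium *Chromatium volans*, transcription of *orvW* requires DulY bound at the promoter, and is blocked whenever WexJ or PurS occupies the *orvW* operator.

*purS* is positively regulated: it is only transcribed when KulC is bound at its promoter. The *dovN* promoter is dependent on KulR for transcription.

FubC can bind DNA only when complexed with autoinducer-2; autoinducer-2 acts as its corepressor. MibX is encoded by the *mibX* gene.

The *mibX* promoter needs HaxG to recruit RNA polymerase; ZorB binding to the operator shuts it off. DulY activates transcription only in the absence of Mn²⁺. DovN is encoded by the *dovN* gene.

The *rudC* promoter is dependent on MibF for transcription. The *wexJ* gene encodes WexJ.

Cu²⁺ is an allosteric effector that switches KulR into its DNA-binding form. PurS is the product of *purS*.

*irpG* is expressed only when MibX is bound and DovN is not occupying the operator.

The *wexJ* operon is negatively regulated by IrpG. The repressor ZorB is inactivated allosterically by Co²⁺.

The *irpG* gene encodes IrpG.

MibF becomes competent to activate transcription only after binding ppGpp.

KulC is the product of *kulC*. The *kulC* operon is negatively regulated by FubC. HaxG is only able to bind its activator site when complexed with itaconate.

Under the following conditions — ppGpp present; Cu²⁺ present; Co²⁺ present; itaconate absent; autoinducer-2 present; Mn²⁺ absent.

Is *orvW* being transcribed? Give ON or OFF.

OFF

Cu²⁺ is present, so KulR is active.
No repressor is bound and KulR is active, so *dovN* is transcribed.
So DovN is produced and active.
Itaconate is absent, so HaxG is inactive.
Co²⁺ is present, so ZorB is inactive.
Required activator HaxG is absent, so *mibX* is not transcribed.
So MibX is not produced.
With repressor DovN bound, *irpG* is not transcribed.
So IrpG is not produced.
With no repressor bound, *wexJ* is transcribed.
So WexJ is produced and active.
Autoinducer-2 is present, so FubC is active.
With repressor FubC bound, *kulC* is not transcribed.
So KulC is not produced.
Required activator KulC is absent, so *purS* is not transcribed.
So PurS is not produced.
Mn²⁺ is absent, so DulY is active.
With repressor WexJ bound, *orvW* is not transcribed.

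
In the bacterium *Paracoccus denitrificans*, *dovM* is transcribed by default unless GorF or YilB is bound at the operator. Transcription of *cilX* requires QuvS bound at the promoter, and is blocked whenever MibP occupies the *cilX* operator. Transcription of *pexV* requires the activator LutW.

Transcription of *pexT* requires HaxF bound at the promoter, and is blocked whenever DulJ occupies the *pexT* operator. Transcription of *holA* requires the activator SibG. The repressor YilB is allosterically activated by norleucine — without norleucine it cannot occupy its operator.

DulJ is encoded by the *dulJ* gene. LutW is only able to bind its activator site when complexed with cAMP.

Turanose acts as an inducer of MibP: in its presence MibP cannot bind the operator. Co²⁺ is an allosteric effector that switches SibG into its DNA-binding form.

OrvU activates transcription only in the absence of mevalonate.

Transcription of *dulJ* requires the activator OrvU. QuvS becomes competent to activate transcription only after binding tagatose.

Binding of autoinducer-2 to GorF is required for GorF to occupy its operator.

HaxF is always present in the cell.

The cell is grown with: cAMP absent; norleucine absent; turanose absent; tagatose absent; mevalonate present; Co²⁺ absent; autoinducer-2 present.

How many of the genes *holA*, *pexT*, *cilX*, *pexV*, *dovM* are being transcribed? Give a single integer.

Co²⁺ is absent, so SibG is inactive.
Required activator SibG is absent, so *holA* is not transcribed.
→ *holA* is OFF.
HaxF is produced constitutively and is active.
Mevalonate is present, so OrvU is inactive.
Required activator OrvU is absent, so *dulJ* is not transcribed.
So DulJ is not produced.
No repressor is bound and HaxF is active, so *pexT* is transcribed.
→ *pexT* is ON.
Turanose is absent, so MibP is active.
Tagatose is absent, so QuvS is inactive.
With repressor MibP bound, *cilX* is not transcribed.
→ *cilX* is OFF.
cAMP is absent, so LutW is inactive.
Required activator LutW is absent, so *pexV* is not transcribed.
→ *pexV* is OFF.
Autoinducer-2 is present, so GorF is active.
Norleucine is absent, so YilB is inactive.
With repressor GorF bound, *dovM* is not transcribed.
→ *dovM* is OFF.
1 of the 5 genes is transcribed.

1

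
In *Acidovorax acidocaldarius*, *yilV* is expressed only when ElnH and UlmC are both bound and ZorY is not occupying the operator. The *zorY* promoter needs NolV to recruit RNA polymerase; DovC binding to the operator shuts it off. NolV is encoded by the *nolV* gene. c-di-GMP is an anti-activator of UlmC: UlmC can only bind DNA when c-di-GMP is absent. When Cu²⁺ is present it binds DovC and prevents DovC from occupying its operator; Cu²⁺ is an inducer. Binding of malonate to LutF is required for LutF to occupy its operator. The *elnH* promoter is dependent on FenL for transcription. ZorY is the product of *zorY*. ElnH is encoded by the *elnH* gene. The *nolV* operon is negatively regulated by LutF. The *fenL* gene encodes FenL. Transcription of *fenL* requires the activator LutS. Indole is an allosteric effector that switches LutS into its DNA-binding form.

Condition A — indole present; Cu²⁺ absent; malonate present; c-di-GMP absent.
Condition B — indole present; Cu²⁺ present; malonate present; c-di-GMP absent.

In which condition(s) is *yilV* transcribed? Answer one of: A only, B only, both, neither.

Condition A:
Indole is present, so LutS is active.
No repressor is bound and LutS is active, so *fenL* is transcribed.
So FenL is produced and active.
No repressor is bound and FenL is active, so *elnH* is transcribed.
So ElnH is produced and active.
Cu²⁺ is absent, so DovC is active.
Malonate is present, so LutF is active.
With repressor LutF bound, *nolV* is not transcribed.
So NolV is not produced.
With repressor DovC bound, *zorY* is not transcribed.
So ZorY is not produced.
c-di-GMP is absent, so UlmC is active.
No repressor is bound and ElnH and UlmC are active, so *yilV* is transcribed.
→ *yilV* is ON in A.
Condition B:
Indole is present, so LutS is active.
No repressor is bound and LutS is active, so *fenL* is transcribed.
So FenL is produced and active.
No repressor is bound and FenL is active, so *elnH* is transcribed.
So ElnH is produced and active.
Cu²⁺ is present, so DovC is inactive.
Malonate is present, so LutF is active.
With repressor LutF bound, *nolV* is not transcribed.
So NolV is not produced.
Required activator NolV is absent, so *zorY* is not transcribed.
So ZorY is not produced.
c-di-GMP is absent, so UlmC is active.
No repressor is bound and ElnH and UlmC are active, so *yilV* is transcribed.
→ *yilV* is ON in B.

both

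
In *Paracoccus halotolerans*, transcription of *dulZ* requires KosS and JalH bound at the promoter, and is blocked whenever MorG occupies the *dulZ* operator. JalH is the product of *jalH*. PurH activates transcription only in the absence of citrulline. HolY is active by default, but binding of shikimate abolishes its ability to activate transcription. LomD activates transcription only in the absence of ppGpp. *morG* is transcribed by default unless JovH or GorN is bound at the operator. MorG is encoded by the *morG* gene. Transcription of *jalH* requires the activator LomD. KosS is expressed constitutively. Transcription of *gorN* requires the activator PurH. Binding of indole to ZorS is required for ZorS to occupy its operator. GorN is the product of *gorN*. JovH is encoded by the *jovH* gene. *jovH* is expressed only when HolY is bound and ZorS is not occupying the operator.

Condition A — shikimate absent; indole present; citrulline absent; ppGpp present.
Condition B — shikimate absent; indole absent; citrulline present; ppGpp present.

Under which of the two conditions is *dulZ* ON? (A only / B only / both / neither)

Condition A:
KosS is produced constitutively and is active.
Shikimate is absent, so HolY is active.
Indole is present, so ZorS is active.
With repressor ZorS bound, *jovH* is not transcribed.
So JovH is not produced.
Citrulline is absent, so PurH is active.
No repressor is bound and PurH is active, so *gorN* is transcribed.
So GorN is produced and active.
With repressor GorN bound, *morG* is not transcribed.
So MorG is not produced.
ppGpp is present, so LomD is inactive.
Required activator LomD is absent, so *jalH* is not transcribed.
So JalH is not produced.
Required activator JalH is absent, so *dulZ* is not transcribed.
→ *dulZ* is OFF in A.
Condition B:
KosS is produced constitutively and is active.
Shikimate is absent, so HolY is active.
Indole is absent, so ZorS is inactive.
No repressor is bound and HolY is active, so *jovH* is transcribed.
So JovH is produced and active.
Citrulline is present, so PurH is inactive.
Required activator PurH is absent, so *gorN* is not transcribed.
So GorN is not produced.
With repressor JovH bound, *morG* is not transcribed.
So MorG is not produced.
ppGpp is present, so LomD is inactive.
Required activator LomD is absent, so *jalH* is not transcribed.
So JalH is not produced.
Required activator JalH is absent, so *dulZ* is not transcribed.
→ *dulZ* is OFF in B.

neither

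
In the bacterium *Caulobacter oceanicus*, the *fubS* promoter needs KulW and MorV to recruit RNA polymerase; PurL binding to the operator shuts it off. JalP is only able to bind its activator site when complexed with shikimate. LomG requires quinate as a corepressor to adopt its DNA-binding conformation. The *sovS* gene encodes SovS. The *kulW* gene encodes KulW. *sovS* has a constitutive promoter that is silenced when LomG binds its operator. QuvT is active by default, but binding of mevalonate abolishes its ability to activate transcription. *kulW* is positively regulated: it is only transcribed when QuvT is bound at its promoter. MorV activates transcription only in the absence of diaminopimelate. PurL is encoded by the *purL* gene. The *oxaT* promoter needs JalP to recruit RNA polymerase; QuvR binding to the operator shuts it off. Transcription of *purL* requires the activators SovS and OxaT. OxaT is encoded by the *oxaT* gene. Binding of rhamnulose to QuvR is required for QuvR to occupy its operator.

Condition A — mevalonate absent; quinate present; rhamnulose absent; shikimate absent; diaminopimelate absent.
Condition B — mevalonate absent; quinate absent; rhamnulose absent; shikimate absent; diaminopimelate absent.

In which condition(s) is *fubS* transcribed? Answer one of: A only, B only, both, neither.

both

Condition A:
Mevalonate is absent, so QuvT is active.
No repressor is bound and QuvT is active, so *kulW* is transcribed.
So KulW is produced and active.
Quinate is present, so LomG is active.
With repressor LomG bound, *sovS* is not transcribed.
So SovS is not produced.
Rhamnulose is absent, so QuvR is inactive.
Shikimate is absent, so JalP is inactive.
Required activator JalP is absent, so *oxaT* is not transcribed.
So OxaT is not produced.
Required activator SovS is absent, so *purL* is not transcribed.
So PurL is not produced.
Diaminopimelate is absent, so MorV is active.
No repressor is bound and KulW and MorV are active, so *fubS* is transcribed.
→ *fubS* is ON in A.
Condition B:
Mevalonate is absent, so QuvT is active.
No repressor is bound and QuvT is active, so *kulW* is transcribed.
So KulW is produced and active.
Quinate is absent, so LomG is inactive.
With no repressor bound, *sovS* is transcribed.
So SovS is produced and active.
Rhamnulose is absent, so QuvR is inactive.
Shikimate is absent, so JalP is inactive.
Required activator JalP is absent, so *oxaT* is not transcribed.
So OxaT is not produced.
Required activator OxaT is absent, so *purL* is not transcribed.
So PurL is not produced.
Diaminopimelate is absent, so MorV is active.
No repressor is bound and KulW and MorV are active, so *fubS* is transcribed.
→ *fubS* is ON in B.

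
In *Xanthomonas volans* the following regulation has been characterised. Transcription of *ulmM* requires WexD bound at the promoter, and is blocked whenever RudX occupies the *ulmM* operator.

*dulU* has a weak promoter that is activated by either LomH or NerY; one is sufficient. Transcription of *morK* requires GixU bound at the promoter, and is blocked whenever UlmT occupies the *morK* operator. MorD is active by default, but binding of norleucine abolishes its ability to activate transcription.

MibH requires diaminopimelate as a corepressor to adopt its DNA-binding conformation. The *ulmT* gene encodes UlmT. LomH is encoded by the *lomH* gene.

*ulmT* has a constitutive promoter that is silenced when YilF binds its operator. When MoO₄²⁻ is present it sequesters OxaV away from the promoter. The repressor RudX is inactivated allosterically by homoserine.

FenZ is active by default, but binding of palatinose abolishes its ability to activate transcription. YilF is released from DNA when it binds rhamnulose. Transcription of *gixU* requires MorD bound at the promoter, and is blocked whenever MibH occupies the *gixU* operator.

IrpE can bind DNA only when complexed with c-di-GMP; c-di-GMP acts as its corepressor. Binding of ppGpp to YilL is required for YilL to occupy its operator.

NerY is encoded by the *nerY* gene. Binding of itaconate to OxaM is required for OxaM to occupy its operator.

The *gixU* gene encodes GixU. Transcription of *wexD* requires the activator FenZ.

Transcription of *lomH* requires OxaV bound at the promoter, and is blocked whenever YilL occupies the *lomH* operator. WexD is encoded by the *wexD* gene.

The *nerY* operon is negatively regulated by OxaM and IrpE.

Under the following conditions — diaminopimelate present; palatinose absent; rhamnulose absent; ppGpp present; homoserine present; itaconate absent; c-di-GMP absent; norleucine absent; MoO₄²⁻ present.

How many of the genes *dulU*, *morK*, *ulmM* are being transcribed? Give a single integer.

2

MoO₄²⁻ is present, so OxaV is inactive.
ppGpp is present, so YilL is active.
With repressor YilL bound, *lomH* is not transcribed.
So LomH is not produced.
Itaconate is absent, so OxaM is inactive.
c-di-GMP is absent, so IrpE is inactive.
With no repressor bound, *nerY* is transcribed.
So NerY is produced and active.
Activator NerY is present, so *dulU* is transcribed.
→ *dulU* is ON.
Diaminopimelate is present, so MibH is active.
Norleucine is absent, so MorD is active.
With repressor MibH bound, *gixU* is not transcribed.
So GixU is not produced.
Rhamnulose is absent, so YilF is active.
With repressor YilF bound, *ulmT* is not transcribed.
So UlmT is not produced.
Required activator GixU is absent, so *morK* is not transcribed.
→ *morK* is OFF.
Homoserine is present, so RudX is inactive.
Palatinose is absent, so FenZ is active.
No repressor is bound and FenZ is active, so *wexD* is transcribed.
So WexD is produced and active.
No repressor is bound and WexD is active, so *ulmM* is transcribed.
→ *ulmM* is ON.
2 of the 3 genes are transcribed.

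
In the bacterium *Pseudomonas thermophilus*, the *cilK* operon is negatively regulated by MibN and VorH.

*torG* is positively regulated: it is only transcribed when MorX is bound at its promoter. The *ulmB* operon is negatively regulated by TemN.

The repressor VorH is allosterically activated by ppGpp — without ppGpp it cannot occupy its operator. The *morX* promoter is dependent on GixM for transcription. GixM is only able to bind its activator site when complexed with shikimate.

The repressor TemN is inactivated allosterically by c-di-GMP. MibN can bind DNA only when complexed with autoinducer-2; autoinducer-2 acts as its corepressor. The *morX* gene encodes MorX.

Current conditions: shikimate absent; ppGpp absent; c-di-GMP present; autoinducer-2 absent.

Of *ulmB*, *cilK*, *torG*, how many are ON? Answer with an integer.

2

c-di-GMP is present, so TemN is inactive.
With no repressor bound, *ulmB* is transcribed.
→ *ulmB* is ON.
Autoinducer-2 is absent, so MibN is inactive.
ppGpp is absent, so VorH is inactive.
With no repressor bound, *cilK* is transcribed.
→ *cilK* is ON.
Shikimate is absent, so GixM is inactive.
Required activator GixM is absent, so *morX* is not transcribed.
So MorX is not produced.
Required activator MorX is absent, so *torG* is not transcribed.
→ *torG* is OFF.
2 of the 3 genes are transcribed.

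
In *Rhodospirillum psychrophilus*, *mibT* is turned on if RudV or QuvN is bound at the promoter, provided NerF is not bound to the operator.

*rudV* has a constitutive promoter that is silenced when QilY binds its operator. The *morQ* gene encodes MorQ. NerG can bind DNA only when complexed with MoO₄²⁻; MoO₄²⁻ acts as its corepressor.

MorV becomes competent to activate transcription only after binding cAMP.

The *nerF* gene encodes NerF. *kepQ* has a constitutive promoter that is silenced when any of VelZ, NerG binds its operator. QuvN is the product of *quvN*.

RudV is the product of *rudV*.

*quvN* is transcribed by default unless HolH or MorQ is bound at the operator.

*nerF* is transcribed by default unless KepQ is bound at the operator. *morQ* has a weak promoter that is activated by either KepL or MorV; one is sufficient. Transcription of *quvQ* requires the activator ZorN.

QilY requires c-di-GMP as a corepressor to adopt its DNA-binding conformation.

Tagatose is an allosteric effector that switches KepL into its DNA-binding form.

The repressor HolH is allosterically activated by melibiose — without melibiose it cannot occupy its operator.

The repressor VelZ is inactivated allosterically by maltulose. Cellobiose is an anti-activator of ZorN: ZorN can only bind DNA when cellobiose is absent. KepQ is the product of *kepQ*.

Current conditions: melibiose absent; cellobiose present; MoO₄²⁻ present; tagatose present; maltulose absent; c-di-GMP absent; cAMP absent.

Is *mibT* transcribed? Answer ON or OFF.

OFF

c-di-GMP is absent, so QilY is inactive.
With no repressor bound, *rudV* is transcribed.
So RudV is produced and active.
Melibiose is absent, so HolH is inactive.
Tagatose is present, so KepL is active.
cAMP is absent, so MorV is inactive.
Activator KepL is present, so *morQ* is transcribed.
So MorQ is produced and active.
With repressor MorQ bound, *quvN* is not transcribed.
So QuvN is not produced.
Maltulose is absent, so VelZ is active.
MoO₄²⁻ is present, so NerG is active.
With repressor VelZ bound, *kepQ* is not transcribed.
So KepQ is not produced.
With no repressor bound, *nerF* is transcribed.
So NerF is produced and active.
With repressor NerF bound, *mibT* is not transcribed.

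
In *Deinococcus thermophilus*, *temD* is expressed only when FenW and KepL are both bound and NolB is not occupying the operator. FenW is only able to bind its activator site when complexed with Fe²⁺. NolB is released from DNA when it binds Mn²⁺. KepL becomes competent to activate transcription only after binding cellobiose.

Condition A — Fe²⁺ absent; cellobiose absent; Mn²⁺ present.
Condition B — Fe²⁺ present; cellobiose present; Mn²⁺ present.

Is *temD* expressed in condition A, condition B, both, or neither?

B only

Condition A:
Fe²⁺ is absent, so FenW is inactive.
Cellobiose is absent, so KepL is inactive.
Mn²⁺ is present, so NolB is inactive.
Required activator FenW is absent, so *temD* is not transcribed.
→ *temD* is OFF in A.
Condition B:
Fe²⁺ is present, so FenW is active.
Cellobiose is present, so KepL is active.
Mn²⁺ is present, so NolB is inactive.
No repressor is bound and FenW and KepL are active, so *temD* is transcribed.
→ *temD* is ON in B.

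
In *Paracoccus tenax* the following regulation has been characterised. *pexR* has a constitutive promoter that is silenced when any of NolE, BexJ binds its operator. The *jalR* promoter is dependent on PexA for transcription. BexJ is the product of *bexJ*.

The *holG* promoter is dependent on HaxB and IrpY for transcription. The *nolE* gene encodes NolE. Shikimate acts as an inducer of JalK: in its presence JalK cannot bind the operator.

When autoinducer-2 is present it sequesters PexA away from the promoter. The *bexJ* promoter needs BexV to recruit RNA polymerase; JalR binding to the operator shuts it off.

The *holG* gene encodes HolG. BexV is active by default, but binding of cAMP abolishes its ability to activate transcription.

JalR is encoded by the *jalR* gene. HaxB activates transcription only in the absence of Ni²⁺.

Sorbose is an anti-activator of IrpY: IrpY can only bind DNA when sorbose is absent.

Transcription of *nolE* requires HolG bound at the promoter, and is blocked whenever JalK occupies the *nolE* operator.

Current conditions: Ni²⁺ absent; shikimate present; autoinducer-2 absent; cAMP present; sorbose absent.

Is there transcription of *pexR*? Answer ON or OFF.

OFF

Shikimate is present, so JalK is inactive.
Ni²⁺ is absent, so HaxB is active.
Sorbose is absent, so IrpY is active.
No repressor is bound and HaxB and IrpY are active, so *holG* is transcribed.
So HolG is produced and active.
No repressor is bound and HolG is active, so *nolE* is transcribed.
So NolE is produced and active.
Autoinducer-2 is absent, so PexA is active.
No repressor is bound and PexA is active, so *jalR* is transcribed.
So JalR is produced and active.
cAMP is present, so BexV is inactive.
With repressor JalR bound, *bexJ* is not transcribed.
So BexJ is not produced.
With repressor NolE bound, *pexR* is not transcribed.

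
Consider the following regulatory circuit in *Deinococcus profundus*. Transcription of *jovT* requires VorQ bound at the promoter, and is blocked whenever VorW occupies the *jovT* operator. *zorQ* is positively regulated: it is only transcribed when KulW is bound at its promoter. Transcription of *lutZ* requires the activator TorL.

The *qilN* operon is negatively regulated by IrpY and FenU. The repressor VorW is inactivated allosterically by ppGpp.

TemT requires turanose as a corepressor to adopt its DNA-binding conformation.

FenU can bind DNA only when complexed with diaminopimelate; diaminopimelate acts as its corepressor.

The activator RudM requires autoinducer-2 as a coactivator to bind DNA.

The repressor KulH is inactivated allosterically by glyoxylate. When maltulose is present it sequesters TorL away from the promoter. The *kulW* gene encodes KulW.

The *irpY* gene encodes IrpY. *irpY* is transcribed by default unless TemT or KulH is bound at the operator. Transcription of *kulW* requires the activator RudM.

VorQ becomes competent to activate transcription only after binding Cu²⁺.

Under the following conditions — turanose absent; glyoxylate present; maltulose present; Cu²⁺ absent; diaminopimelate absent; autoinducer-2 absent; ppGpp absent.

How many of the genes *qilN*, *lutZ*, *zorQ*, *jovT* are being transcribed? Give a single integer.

0

Turanose is absent, so TemT is inactive.
Glyoxylate is present, so KulH is inactive.
With no repressor bound, *irpY* is transcribed.
So IrpY is produced and active.
Diaminopimelate is absent, so FenU is inactive.
With repressor IrpY bound, *qilN* is not transcribed.
→ *qilN* is OFF.
Maltulose is present, so TorL is inactive.
Required activator TorL is absent, so *lutZ* is not transcribed.
→ *lutZ* is OFF.
Autoinducer-2 is absent, so RudM is inactive.
Required activator RudM is absent, so *kulW* is not transcribed.
So KulW is not produced.
Required activator KulW is absent, so *zorQ* is not transcribed.
→ *zorQ* is OFF.
Cu²⁺ is absent, so VorQ is inactive.
ppGpp is absent, so VorW is active.
With repressor VorW bound, *jovT* is not transcribed.
→ *jovT* is OFF.
0 of the 4 genes are transcribed.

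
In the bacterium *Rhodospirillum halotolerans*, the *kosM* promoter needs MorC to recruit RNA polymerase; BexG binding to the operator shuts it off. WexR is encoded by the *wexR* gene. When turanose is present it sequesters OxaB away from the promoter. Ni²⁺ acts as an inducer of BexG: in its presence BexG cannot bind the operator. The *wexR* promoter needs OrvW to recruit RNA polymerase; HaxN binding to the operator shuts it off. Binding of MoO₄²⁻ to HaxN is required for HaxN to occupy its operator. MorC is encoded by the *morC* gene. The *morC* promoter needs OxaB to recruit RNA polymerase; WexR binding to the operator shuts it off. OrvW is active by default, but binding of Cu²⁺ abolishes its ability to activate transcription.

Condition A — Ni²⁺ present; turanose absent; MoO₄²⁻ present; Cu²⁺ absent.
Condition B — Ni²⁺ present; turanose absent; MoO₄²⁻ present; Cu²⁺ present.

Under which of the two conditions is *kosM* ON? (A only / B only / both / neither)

both

Condition A:
Ni²⁺ is present, so BexG is inactive.
Turanose is absent, so OxaB is active.
MoO₄²⁻ is present, so HaxN is active.
Cu²⁺ is absent, so OrvW is active.
With repressor HaxN bound, *wexR* is not transcribed.
So WexR is not produced.
No repressor is bound and OxaB is active, so *morC* is transcribed.
So MorC is produced and active.
No repressor is bound and MorC is active, so *kosM* is transcribed.
→ *kosM* is ON in A.
Condition B:
Ni²⁺ is present, so BexG is inactive.
Turanose is absent, so OxaB is active.
MoO₄²⁻ is present, so HaxN is active.
Cu²⁺ is present, so OrvW is inactive.
With repressor HaxN bound, *wexR* is not transcribed.
So WexR is not produced.
No repressor is bound and OxaB is active, so *morC* is transcribed.
So MorC is produced and active.
No repressor is bound and MorC is active, so *kosM* is transcribed.
→ *kosM* is ON in B.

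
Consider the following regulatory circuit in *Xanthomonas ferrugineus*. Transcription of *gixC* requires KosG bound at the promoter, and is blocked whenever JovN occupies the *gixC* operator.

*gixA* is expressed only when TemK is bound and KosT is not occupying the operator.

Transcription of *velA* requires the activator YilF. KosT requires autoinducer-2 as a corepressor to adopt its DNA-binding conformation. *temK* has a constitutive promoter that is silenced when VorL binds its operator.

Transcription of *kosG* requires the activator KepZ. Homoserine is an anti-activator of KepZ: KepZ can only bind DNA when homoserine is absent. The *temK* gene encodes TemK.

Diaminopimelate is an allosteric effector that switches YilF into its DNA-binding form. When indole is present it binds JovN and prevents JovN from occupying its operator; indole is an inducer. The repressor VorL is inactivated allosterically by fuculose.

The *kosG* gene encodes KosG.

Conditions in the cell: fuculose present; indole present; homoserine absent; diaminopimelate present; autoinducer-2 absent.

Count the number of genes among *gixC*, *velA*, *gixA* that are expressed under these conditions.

Homoserine is absent, so KepZ is active.
No repressor is bound and KepZ is active, so *kosG* is transcribed.
So KosG is produced and active.
Indole is present, so JovN is inactive.
No repressor is bound and KosG is active, so *gixC* is transcribed.
→ *gixC* is ON.
Diaminopimelate is present, so YilF is active.
No repressor is bound and YilF is active, so *velA* is transcribed.
→ *velA* is ON.
Fuculose is present, so VorL is inactive.
With no repressor bound, *temK* is transcribed.
So TemK is produced and active.
Autoinducer-2 is absent, so KosT is inactive.
No repressor is bound and TemK is active, so *gixA* is transcribed.
→ *gixA* is ON.
3 of the 3 genes are transcribed.

3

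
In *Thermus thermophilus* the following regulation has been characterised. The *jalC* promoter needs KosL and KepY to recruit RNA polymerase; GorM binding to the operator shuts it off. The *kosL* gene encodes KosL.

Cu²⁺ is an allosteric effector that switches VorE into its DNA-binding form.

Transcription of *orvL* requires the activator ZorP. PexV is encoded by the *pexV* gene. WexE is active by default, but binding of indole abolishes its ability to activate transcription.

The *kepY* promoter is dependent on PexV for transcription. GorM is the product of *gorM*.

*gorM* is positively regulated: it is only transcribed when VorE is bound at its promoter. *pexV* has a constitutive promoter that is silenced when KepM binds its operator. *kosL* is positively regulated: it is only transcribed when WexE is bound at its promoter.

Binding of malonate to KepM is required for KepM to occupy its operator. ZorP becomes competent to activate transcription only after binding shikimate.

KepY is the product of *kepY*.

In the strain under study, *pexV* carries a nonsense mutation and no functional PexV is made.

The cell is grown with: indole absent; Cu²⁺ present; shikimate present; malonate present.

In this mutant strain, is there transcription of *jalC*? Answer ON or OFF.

OFF

Cu²⁺ is present, so VorE is active.
No repressor is bound and VorE is active, so *gorM* is transcribed.
So GorM is produced and active.
Indole is absent, so WexE is active.
No repressor is bound and WexE is active, so *kosL* is transcribed.
So KosL is produced and active.
PexV is non-functional in this strain, so it has no effect.
Required activator PexV is absent, so *kepY* is not transcribed.
So KepY is not produced.
With repressor GorM bound, *jalC* is not transcribed.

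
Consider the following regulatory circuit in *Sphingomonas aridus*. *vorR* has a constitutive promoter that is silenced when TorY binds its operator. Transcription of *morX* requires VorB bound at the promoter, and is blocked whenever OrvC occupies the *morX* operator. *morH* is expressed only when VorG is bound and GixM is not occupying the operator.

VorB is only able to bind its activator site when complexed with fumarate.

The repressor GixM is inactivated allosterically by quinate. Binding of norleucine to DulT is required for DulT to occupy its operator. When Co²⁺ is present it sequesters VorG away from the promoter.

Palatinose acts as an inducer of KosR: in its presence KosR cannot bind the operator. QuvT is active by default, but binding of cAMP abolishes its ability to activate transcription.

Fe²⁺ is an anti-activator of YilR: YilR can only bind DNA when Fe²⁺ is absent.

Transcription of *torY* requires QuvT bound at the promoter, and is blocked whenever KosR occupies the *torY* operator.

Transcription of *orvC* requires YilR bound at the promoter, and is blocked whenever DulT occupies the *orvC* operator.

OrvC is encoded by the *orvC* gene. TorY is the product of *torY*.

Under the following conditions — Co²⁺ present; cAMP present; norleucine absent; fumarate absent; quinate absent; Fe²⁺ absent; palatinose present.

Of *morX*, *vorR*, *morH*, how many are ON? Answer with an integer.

1

Norleucine is absent, so DulT is inactive.
Fe²⁺ is absent, so YilR is active.
No repressor is bound and YilR is active, so *orvC* is transcribed.
So OrvC is produced and active.
Fumarate is absent, so VorB is inactive.
With repressor OrvC bound, *morX* is not transcribed.
→ *morX* is OFF.
Palatinose is present, so KosR is inactive.
cAMP is present, so QuvT is inactive.
Required activator QuvT is absent, so *torY* is not transcribed.
So TorY is not produced.
With no repressor bound, *vorR* is transcribed.
→ *vorR* is ON.
Co²⁺ is present, so VorG is inactive.
Quinate is absent, so GixM is active.
With repressor GixM bound, *morH* is not transcribed.
→ *morH* is OFF.
1 of the 3 genes is transcribed.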